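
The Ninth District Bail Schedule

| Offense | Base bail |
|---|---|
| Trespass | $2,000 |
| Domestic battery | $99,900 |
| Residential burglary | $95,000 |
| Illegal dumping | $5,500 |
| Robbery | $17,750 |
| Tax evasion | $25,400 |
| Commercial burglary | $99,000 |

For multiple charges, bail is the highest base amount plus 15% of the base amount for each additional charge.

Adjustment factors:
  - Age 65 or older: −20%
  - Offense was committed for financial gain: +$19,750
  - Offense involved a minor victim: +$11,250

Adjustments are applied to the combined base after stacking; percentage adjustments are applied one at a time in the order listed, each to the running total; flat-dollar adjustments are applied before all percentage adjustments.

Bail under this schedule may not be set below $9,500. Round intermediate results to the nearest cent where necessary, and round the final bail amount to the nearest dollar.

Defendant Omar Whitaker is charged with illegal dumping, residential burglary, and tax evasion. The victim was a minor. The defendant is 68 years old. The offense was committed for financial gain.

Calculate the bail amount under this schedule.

Base amounts from the schedule: illegal dumping $5,500; residential burglary $95,000; tax evasion $25,400.
Stacking rule: highest base plus 15% of each additional charge. Highest is residential burglary at $95,000. Additional: $5,500 × 15% = $825; $25,400 × 15% = $3,810. Combined base = $95,000 + $4,635 = $99,635.
Offense was committed for financial gain (+$19,750 flat): $99,635 + $19,750 = $119,385.
Offense involved a minor victim (+$11,250 flat): $119,385 + $11,250 = $130,635.
Age 65 or older (−20%): $130,635 × 0.8 = $104,508.
$104,508 is at or above the $9,500 minimum.

$104,508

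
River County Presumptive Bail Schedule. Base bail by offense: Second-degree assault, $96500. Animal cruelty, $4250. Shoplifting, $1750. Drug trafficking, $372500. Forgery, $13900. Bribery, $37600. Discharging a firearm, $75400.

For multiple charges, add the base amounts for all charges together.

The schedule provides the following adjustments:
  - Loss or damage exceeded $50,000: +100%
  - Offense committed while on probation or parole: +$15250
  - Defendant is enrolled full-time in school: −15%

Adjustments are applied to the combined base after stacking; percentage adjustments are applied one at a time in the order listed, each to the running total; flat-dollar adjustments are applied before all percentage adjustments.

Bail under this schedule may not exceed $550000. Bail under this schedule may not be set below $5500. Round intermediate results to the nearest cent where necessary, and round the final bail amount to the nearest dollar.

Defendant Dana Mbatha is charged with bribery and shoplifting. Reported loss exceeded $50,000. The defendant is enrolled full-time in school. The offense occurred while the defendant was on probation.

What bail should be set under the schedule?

$92820

Base amounts from the schedule: bribery $37600; shoplifting $1750.
Stacking rule: sum of all bases. $37600 + $1750 = $39350.
Offense committed while on probation or parole (+$15250 flat): $39350 + $15250 = $54600.
Loss or damage exceeded $50,000 (+100%): $54600 × 2 = $109200.
Defendant is enrolled full-time in school (−15%): $109200 × 0.85 = $92820.
$92820 is within the $550000 maximum.
$92820 is at or above the $5500 minimum.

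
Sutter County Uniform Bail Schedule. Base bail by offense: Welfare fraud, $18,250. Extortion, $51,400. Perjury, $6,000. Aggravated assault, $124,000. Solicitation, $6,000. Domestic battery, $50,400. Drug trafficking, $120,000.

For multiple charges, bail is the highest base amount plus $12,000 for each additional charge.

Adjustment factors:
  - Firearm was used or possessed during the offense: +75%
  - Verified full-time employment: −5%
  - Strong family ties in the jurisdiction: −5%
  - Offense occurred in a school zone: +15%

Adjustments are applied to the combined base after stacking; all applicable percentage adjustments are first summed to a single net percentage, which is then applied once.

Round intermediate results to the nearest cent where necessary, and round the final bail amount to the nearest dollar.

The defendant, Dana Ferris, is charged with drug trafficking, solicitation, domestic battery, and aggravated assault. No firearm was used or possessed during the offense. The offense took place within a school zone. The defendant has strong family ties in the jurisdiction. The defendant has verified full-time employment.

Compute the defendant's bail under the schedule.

$168,000

Base amounts from the schedule: drug trafficking $120,000; solicitation $6,000; domestic battery $50,400; aggravated assault $124,000.
Stacking rule: highest base plus $12,000 per additional charge. Highest is aggravated assault at $124,000; 3 additional charges → +$36,000. Combined base = $160,000.
Net percentage adjustment: −5% −5% +15% = +5%. $160,000 × 1.05 = $168,000.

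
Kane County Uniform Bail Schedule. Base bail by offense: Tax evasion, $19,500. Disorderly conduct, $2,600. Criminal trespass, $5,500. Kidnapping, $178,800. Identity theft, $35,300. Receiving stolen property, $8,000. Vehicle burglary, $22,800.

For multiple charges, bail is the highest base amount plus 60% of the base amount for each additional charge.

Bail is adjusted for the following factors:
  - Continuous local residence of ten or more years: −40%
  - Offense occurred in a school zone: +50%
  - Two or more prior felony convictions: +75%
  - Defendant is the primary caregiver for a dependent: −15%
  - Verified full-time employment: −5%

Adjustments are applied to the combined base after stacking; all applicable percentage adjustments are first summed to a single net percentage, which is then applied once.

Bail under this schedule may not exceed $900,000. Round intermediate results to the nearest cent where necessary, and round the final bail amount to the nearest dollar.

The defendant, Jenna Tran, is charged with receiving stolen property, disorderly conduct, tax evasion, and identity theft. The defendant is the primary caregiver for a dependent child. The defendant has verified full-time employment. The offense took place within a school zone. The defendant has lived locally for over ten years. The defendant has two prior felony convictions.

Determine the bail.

Base amounts from the schedule: receiving stolen property $8,000; disorderly conduct $2,600; tax evasion $19,500; identity theft $35,300.
Stacking rule: highest base plus 60% of each additional charge. Highest is identity theft at $35,300. Additional: $8,000 × 60% = $4,800; $2,600 × 60% = $1,560; $19,500 × 60% = $11,700. Combined base = $35,300 + $18,060 = $53,360.
Net percentage adjustment: −40% +50% +75% −15% −5% = +65%. $53,360 × 1.65 = $88,044.
$88,044 is within the $900,000 maximum.

$88,044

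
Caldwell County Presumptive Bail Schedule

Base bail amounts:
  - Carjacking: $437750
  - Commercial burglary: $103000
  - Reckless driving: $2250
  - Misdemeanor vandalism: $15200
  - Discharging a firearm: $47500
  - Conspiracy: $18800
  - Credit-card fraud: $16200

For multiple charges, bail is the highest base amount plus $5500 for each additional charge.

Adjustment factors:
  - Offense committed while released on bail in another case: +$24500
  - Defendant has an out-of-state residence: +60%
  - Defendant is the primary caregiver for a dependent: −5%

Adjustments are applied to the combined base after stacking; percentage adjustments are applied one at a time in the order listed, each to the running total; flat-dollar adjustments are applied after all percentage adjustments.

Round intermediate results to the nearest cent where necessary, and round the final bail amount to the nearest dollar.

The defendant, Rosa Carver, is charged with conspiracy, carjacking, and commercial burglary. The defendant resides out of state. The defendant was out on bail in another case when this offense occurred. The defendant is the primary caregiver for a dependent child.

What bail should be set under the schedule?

$706600

Base amounts from the schedule: conspiracy $18800; carjacking $437750; commercial burglary $103000.
Stacking rule: highest base plus $5500 per additional charge. Highest is carjacking at $437750; 2 additional charges → +$11000. Combined base = $448750.
Defendant has an out-of-state residence (+60%): $448750 × 1.6 = $718000.
Defendant is the primary caregiver for a dependent (−5%): $718000 × 0.95 = $682100.
Offense committed while released on bail in another case (+$24500 flat): $682100 + $24500 = $706600.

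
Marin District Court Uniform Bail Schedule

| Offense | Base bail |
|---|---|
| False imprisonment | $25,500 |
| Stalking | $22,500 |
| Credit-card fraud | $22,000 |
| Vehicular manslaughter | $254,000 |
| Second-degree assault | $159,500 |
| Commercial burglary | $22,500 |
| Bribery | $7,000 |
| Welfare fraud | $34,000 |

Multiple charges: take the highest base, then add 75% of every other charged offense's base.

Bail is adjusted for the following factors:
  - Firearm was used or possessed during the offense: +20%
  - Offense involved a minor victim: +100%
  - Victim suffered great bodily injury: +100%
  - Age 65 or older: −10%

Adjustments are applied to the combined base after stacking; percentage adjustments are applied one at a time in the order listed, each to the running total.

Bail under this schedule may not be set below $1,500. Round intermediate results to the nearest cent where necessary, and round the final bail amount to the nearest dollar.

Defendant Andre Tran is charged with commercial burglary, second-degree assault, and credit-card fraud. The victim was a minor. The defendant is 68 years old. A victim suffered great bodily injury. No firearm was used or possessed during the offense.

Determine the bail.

$694,350

Base amounts from the schedule: commercial burglary $22,500; second-degree assault $159,500; credit-card fraud $22,000.
Stacking rule: highest base plus 75% of each additional charge. Highest is second-degree assault at $159,500. Additional: $22,500 × 75% = $16,875; $22,000 × 75% = $16,500. Combined base = $159,500 + $33,375 = $192,875.
Offense involved a minor victim (+100%): $192,875 × 2 = $385,750.
Victim suffered great bodily injury (+100%): $385,750 × 2 = $771,500.
Age 65 or older (−10%): $771,500 × 0.9 = $694,350.
$694,350 is at or above the $1,500 minimum.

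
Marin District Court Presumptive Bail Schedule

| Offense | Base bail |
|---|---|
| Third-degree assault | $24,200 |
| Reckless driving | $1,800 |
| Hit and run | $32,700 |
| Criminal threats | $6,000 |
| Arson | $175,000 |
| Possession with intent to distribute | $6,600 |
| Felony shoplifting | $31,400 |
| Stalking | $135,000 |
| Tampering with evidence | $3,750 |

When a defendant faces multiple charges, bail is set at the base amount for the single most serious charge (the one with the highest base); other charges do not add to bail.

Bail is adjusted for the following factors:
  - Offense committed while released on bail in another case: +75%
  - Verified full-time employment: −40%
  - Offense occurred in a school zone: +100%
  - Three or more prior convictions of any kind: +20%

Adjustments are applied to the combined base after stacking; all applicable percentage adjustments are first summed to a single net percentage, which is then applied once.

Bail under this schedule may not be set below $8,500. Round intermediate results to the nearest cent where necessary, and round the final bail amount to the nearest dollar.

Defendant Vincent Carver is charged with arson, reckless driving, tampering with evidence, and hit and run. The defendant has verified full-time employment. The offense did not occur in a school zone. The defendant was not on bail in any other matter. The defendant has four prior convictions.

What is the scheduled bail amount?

$140,000

Base amounts from the schedule: arson $175,000; reckless driving $1,800; tampering with evidence $3,750; hit and run $32,700.
Stacking rule: use the highest base only. Highest is arson at $175,000. Combined base = $175,000.
Net percentage adjustment: −40% +20% = −20%. $175,000 × 0.8 = $140,000.
$140,000 is at or above the $8,500 minimum.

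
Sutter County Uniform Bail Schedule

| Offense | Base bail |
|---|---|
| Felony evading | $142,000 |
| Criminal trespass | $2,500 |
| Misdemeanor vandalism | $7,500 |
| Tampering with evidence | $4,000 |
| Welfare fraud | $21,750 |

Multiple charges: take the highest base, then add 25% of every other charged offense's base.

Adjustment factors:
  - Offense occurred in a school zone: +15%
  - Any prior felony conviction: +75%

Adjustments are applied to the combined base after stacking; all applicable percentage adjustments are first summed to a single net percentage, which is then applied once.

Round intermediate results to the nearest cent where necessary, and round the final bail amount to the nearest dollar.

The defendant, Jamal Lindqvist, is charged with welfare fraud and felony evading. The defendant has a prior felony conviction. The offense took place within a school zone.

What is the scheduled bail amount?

Base amounts from the schedule: welfare fraud $21,750; felony evading $142,000.
Stacking rule: highest base plus 25% of each additional charge. Highest is felony evading at $142,000. Additional: $21,750 × 25% = $5,437.50. Combined base = $142,000 + $5,437.50 = $147,437.50.
Net percentage adjustment: +15% +75% = +90%. $147,437.50 × 1.9 = $280,131.25.
Rounded to the nearest dollar: $280,131.

$280,131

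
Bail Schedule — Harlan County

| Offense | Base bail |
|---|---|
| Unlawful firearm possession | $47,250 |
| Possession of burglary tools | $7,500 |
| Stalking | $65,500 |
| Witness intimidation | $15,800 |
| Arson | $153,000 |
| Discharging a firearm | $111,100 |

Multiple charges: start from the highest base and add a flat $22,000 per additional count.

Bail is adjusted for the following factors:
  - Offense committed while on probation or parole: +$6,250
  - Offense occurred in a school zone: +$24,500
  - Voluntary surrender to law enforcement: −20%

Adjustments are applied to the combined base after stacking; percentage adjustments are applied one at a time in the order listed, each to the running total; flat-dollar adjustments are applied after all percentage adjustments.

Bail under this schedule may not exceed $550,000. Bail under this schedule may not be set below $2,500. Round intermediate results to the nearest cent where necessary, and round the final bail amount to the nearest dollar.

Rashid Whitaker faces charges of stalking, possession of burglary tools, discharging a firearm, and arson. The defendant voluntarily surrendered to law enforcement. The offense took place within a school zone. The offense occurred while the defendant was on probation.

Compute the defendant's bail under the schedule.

$205,950

Base amounts from the schedule: stalking $65,500; possession of burglary tools $7,500; discharging a firearm $111,100; arson $153,000.
Stacking rule: highest base plus $22,000 per additional charge. Highest is arson at $153,000; 3 additional charges → +$66,000. Combined base = $219,000.
Voluntary surrender to law enforcement (−20%): $219,000 × 0.8 = $175,200.
Offense committed while on probation or parole (+$6,250 flat): $175,200 + $6,250 = $181,450.
Offense occurred in a school zone (+$24,500 flat): $181,450 + $24,500 = $205,950.
$205,950 is within the $550,000 maximum.
$205,950 is at or above the $2,500 minimum.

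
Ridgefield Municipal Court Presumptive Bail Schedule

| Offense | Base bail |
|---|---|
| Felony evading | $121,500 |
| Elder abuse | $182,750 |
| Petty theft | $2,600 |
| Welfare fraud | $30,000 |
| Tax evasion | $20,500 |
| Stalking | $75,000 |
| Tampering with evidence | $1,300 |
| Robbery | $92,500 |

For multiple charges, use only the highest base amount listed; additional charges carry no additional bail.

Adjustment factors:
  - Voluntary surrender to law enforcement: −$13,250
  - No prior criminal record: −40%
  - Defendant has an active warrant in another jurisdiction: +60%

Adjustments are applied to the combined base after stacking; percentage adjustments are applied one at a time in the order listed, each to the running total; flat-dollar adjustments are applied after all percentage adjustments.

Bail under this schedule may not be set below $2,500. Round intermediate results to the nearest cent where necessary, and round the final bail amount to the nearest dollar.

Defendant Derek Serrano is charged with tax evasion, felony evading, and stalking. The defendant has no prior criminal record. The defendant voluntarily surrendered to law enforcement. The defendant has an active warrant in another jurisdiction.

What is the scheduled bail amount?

$103,390

Base amounts from the schedule: tax evasion $20,500; felony evading $121,500; stalking $75,000.
Stacking rule: use the highest base only. Highest is felony evading at $121,500. Combined base = $121,500.
No prior criminal record (−40%): $121,500 × 0.6 = $72,900.
Defendant has an active warrant in another jurisdiction (+60%): $72,900 × 1.6 = $116,640.
Voluntary surrender to law enforcement (−$13,250 flat): $116,640 − $13,250 = $103,390.
$103,390 is at or above the $2,500 minimum.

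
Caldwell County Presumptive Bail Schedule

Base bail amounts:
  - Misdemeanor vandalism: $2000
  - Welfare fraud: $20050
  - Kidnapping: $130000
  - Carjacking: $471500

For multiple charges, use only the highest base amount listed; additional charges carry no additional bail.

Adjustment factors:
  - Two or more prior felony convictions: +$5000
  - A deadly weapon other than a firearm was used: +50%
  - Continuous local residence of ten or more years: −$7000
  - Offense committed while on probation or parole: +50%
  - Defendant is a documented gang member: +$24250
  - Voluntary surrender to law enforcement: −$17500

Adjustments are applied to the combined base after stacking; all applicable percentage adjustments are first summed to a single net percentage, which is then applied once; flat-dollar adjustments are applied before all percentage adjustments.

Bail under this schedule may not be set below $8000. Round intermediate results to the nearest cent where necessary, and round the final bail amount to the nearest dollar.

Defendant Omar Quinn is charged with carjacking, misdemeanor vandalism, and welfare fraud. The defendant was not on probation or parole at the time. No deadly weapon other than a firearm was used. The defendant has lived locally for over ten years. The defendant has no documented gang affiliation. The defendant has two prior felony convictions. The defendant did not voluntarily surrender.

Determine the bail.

Base amounts from the schedule: carjacking $471500; misdemeanor vandalism $2000; welfare fraud $20050.
Stacking rule: use the highest base only. Highest is carjacking at $471500. Combined base = $471500.
Two or more prior felony convictions (+$5000 flat): $471500 + $5000 = $476500.
Continuous local residence of ten or more years (−$7000 flat): $476500 − $7000 = $469500.
$469500 is at or above the $8000 minimum.

$469500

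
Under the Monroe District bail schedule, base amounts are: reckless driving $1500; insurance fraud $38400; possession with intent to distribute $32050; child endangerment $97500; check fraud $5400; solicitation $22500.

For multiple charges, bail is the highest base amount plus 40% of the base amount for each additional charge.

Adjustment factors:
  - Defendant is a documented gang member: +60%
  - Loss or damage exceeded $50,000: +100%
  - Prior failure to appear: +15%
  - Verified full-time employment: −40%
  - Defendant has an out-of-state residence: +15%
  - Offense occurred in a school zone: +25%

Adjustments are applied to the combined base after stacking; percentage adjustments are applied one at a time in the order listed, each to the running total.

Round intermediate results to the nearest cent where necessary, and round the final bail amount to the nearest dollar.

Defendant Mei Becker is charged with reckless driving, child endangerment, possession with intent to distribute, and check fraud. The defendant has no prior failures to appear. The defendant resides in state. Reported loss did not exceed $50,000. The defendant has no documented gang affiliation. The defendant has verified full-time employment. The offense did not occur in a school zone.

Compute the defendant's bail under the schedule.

Base amounts from the schedule: reckless driving $1500; child endangerment $97500; possession with intent to distribute $32050; check fraud $5400.
Stacking rule: highest base plus 40% of each additional charge. Highest is child endangerment at $97500. Additional: $1500 × 40% = $600; $32050 × 40% = $12820; $5400 × 40% = $2160. Combined base = $97500 + $15580 = $113080.
Verified full-time employment (−40%): $113080 × 0.6 = $67848.

$67848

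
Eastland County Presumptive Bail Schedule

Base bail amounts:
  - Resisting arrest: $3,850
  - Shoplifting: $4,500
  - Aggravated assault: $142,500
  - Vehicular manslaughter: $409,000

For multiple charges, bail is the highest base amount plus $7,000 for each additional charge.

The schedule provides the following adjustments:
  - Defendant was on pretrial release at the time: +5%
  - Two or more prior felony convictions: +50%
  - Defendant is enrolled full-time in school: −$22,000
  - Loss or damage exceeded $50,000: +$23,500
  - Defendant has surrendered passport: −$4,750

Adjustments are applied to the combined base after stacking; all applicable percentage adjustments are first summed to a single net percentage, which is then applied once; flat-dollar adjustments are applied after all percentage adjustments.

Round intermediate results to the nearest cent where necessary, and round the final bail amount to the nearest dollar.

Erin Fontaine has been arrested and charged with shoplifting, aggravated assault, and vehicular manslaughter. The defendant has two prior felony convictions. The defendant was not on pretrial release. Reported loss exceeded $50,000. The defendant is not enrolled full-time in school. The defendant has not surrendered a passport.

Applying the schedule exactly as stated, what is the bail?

$658,000

Base amounts from the schedule: shoplifting $4,500; aggravated assault $142,500; vehicular manslaughter $409,000.
Stacking rule: highest base plus $7,000 per additional charge. Highest is vehicular manslaughter at $409,000; 2 additional charges → +$14,000. Combined base = $423,000.
Two or more prior felony convictions (+50%): $423,000 × 1.5 = $634,500.
Loss or damage exceeded $50,000 (+$23,500 flat): $634,500 + $23,500 = $658,000.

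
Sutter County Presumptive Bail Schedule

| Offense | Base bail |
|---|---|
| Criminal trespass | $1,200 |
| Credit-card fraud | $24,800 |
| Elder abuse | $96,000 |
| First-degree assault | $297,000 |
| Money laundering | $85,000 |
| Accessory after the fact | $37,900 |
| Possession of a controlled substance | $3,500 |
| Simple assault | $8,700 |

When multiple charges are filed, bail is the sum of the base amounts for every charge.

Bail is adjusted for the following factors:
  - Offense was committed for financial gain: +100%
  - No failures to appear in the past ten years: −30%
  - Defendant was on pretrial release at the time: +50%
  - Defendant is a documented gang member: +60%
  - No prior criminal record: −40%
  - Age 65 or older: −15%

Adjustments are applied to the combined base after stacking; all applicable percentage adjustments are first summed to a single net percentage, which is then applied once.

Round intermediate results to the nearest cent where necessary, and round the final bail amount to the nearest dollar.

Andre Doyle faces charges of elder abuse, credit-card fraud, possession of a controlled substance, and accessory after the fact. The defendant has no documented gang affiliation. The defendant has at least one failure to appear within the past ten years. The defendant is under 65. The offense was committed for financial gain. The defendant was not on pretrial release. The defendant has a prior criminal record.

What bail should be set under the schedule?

Base amounts from the schedule: elder abuse $96,000; credit-card fraud $24,800; possession of a controlled substance $3,500; accessory after the fact $37,900.
Stacking rule: sum of all bases. $96,000 + $24,800 + $3,500 + $37,900 = $162,200.
Offense was committed for financial gain (+100%): $162,200 × 2 = $324,400.

$324,400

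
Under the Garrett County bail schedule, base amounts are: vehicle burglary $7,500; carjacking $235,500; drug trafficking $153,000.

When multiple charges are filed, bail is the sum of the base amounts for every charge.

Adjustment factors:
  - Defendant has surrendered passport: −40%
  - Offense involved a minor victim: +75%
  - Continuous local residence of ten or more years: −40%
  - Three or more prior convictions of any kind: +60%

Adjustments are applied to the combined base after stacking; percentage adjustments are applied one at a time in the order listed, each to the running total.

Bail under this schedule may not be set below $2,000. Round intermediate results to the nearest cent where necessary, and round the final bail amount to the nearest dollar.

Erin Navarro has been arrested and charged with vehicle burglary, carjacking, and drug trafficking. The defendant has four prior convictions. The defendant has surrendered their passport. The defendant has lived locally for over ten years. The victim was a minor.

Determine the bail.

Base amounts from the schedule: vehicle burglary $7,500; carjacking $235,500; drug trafficking $153,000.
Stacking rule: sum of all bases. $7,500 + $235,500 + $153,000 = $396,000.
Defendant has surrendered passport (−40%): $396,000 × 0.6 = $237,600.
Offense involved a minor victim (+75%): $237,600 × 1.75 = $415,800.
Continuous local residence of ten or more years (−40%): $415,800 × 0.6 = $249,480.
Three or more prior convictions of any kind (+60%): $249,480 × 1.6 = $399,168.
$399,168 is at or above the $2,000 minimum.

$399,168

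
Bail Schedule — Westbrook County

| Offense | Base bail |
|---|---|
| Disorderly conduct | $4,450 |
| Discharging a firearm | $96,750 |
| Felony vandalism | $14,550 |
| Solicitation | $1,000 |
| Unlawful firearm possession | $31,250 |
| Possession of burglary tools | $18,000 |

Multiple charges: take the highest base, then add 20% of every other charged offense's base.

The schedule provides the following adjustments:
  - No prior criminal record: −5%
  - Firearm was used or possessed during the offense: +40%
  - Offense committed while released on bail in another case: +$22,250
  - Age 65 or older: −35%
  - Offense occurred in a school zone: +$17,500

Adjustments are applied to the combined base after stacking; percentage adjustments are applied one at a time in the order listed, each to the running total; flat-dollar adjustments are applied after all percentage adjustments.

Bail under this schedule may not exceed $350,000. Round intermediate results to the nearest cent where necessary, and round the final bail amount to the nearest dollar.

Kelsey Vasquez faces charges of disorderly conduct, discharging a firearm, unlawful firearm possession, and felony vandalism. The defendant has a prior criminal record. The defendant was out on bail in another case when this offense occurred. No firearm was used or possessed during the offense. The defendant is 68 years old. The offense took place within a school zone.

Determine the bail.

Base amounts from the schedule: disorderly conduct $4,450; discharging a firearm $96,750; unlawful firearm possession $31,250; felony vandalism $14,550.
Stacking rule: highest base plus 20% of each additional charge. Highest is discharging a firearm at $96,750. Additional: $4,450 × 20% = $890; $31,250 × 20% = $6,250; $14,550 × 20% = $2,910. Combined base = $96,750 + $10,050 = $106,800.
Age 65 or older (−35%): $106,800 × 0.65 = $69,420.
Offense committed while released on bail in another case (+$22,250 flat): $69,420 + $22,250 = $91,670.
Offense occurred in a school zone (+$17,500 flat): $91,670 + $17,500 = $109,170.
$109,170 is within the $350,000 maximum.

$109,170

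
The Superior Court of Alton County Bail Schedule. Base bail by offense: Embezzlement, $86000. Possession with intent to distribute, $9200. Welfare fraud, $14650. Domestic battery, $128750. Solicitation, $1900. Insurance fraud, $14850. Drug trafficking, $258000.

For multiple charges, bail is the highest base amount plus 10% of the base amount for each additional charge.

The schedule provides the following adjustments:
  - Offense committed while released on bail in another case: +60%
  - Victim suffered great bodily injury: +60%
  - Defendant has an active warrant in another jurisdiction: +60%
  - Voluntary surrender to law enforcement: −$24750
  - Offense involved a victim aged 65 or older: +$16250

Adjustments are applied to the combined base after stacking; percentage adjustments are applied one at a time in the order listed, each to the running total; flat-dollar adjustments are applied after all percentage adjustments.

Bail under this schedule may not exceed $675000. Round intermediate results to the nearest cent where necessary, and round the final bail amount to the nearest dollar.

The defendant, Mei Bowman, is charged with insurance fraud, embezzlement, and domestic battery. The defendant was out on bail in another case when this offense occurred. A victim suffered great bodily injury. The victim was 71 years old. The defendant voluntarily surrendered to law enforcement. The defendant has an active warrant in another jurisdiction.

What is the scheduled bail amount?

Base amounts from the schedule: insurance fraud $14850; embezzlement $86000; domestic battery $128750.
Stacking rule: highest base plus 10% of each additional charge. Highest is domestic battery at $128750. Additional: $14850 × 10% = $1485; $86000 × 10% = $8600. Combined base = $128750 + $10085 = $138835.
Offense committed while released on bail in another case (+60%): $138835 × 1.6 = $222136.
Victim suffered great bodily injury (+60%): $222136 × 1.6 = $355417.60.
Defendant has an active warrant in another jurisdiction (+60%): $355417.60 × 1.6 = $568668.16.
Voluntary surrender to law enforcement (−$24750 flat): $568668.16 − $24750 = $543918.16.
Offense involved a victim aged 65 or older (+$16250 flat): $543918.16 + $16250 = $560168.16.
$560168.16 is within the $675000 maximum.
Rounded to the nearest dollar: $560168.

$560168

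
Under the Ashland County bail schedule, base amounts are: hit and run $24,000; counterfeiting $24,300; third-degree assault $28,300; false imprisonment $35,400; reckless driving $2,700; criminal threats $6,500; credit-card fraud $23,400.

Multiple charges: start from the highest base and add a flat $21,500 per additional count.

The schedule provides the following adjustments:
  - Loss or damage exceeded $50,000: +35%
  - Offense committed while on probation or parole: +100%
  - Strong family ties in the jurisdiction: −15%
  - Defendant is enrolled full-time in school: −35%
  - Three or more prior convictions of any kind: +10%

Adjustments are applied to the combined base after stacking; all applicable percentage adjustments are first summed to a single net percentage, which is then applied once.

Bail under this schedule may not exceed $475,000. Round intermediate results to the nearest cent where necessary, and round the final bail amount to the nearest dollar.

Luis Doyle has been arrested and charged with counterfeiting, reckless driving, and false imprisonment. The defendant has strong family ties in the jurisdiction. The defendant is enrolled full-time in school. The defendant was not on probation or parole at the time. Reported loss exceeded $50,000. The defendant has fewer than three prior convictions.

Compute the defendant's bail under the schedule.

$66,640

Base amounts from the schedule: counterfeiting $24,300; reckless driving $2,700; false imprisonment $35,400.
Stacking rule: highest base plus $21,500 per additional charge. Highest is false imprisonment at $35,400; 2 additional charges → +$43,000. Combined base = $78,400.
Net percentage adjustment: +35% −15% −35% = −15%. $78,400 × 0.85 = $66,640.
$66,640 is within the $475,000 maximum.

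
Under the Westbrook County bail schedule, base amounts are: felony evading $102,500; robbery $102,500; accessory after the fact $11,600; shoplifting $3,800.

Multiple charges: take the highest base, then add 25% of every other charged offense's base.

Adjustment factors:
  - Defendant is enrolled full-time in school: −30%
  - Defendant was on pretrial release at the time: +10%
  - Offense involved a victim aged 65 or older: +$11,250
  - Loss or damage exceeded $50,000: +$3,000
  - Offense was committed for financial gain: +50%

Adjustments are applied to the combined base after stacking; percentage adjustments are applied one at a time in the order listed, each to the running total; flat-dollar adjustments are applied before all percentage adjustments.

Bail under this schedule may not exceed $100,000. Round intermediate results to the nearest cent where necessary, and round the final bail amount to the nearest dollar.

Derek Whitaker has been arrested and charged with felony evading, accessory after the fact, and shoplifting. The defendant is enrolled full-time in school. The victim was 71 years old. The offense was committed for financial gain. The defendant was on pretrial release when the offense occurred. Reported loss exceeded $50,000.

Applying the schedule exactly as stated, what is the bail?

$100,000

Base amounts from the schedule: felony evading $102,500; accessory after the fact $11,600; shoplifting $3,800.
Stacking rule: highest base plus 25% of each additional charge. Highest is felony evading at $102,500. Additional: $11,600 × 25% = $2,900; $3,800 × 25% = $950. Combined base = $102,500 + $3,850 = $106,350.
Offense involved a victim aged 65 or older (+$11,250 flat): $106,350 + $11,250 = $117,600.
Loss or damage exceeded $50,000 (+$3,000 flat): $117,600 + $3,000 = $120,600.
Defendant is enrolled full-time in school (−30%): $120,600 × 0.7 = $84,420.
Defendant was on pretrial release at the time (+10%): $84,420 × 1.1 = $92,862.
Offense was committed for financial gain (+50%): $92,862 × 1.5 = $139,293.
Result $139,293 exceeds the maximum of $100,000; bail is capped at $100,000.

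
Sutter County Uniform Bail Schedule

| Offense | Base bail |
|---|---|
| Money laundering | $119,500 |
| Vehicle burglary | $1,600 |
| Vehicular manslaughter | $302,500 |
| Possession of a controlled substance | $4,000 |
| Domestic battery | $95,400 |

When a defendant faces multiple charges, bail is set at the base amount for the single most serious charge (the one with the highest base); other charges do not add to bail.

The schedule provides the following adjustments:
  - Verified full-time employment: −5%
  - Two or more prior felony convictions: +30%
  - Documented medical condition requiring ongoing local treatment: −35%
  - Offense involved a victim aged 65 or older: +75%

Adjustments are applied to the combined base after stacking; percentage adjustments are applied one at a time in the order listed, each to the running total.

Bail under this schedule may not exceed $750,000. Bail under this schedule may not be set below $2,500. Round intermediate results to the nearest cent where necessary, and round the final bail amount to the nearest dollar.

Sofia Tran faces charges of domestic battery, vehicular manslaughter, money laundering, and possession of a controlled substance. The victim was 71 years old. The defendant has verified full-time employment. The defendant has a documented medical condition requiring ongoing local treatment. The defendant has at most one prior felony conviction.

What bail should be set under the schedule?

$326,889

Base amounts from the schedule: domestic battery $95,400; vehicular manslaughter $302,500; money laundering $119,500; possession of a controlled substance $4,000.
Stacking rule: use the highest base only. Highest is vehicular manslaughter at $302,500. Combined base = $302,500.
Verified full-time employment (−5%): $302,500 × 0.95 = $287,375.
Documented medical condition requiring ongoing local treatment (−35%): $287,375 × 0.65 = $186,793.75.
Offense involved a victim aged 65 or older (+75%): $186,793.75 × 1.75 = $326,889.06.
$326,889.06 is within the $750,000 maximum.
$326,889.06 is at or above the $2,500 minimum.
Rounded to the nearest dollar: $326,889.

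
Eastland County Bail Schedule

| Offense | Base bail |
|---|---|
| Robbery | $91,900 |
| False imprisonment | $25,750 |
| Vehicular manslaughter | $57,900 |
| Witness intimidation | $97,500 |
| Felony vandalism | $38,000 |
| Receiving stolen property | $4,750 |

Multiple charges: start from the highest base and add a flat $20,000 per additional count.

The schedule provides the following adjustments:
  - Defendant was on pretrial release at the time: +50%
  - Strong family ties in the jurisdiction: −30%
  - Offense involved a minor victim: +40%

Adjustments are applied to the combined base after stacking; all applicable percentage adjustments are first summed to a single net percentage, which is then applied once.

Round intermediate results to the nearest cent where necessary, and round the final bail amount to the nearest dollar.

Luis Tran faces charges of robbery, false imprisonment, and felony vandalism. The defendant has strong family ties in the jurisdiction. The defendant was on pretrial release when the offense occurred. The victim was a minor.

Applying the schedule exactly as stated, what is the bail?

Base amounts from the schedule: robbery $91,900; false imprisonment $25,750; felony vandalism $38,000.
Stacking rule: highest base plus $20,000 per additional charge. Highest is robbery at $91,900; 2 additional charges → +$40,000. Combined base = $131,900.
Net percentage adjustment: +50% −30% +40% = +60%. $131,900 × 1.6 = $211,040.

$211,040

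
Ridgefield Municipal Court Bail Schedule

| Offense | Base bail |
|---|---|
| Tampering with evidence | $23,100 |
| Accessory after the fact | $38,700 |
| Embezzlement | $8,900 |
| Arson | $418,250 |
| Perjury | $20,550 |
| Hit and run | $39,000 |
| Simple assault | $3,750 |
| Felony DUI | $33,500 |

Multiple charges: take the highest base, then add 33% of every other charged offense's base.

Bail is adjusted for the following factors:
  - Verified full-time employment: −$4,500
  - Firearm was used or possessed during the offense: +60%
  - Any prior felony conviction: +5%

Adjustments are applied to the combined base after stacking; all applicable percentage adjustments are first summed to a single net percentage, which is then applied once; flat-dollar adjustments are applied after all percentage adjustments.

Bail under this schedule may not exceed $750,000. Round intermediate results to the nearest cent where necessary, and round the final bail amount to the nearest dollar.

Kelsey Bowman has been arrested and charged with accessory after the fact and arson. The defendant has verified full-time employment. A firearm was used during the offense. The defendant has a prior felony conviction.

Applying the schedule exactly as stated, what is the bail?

Base amounts from the schedule: accessory after the fact $38,700; arson $418,250.
Stacking rule: highest base plus 33% of each additional charge. Highest is arson at $418,250. Additional: $38,700 × 33% = $12,771. Combined base = $418,250 + $12,771 = $431,021.
Net percentage adjustment: +60% +5% = +65%. $431,021 × 1.65 = $711,184.65.
Verified full-time employment (−$4,500 flat): $711,184.65 − $4,500 = $706,684.65.
$706,684.65 is within the $750,000 maximum.
Rounded to the nearest dollar: $706,685.

$706,685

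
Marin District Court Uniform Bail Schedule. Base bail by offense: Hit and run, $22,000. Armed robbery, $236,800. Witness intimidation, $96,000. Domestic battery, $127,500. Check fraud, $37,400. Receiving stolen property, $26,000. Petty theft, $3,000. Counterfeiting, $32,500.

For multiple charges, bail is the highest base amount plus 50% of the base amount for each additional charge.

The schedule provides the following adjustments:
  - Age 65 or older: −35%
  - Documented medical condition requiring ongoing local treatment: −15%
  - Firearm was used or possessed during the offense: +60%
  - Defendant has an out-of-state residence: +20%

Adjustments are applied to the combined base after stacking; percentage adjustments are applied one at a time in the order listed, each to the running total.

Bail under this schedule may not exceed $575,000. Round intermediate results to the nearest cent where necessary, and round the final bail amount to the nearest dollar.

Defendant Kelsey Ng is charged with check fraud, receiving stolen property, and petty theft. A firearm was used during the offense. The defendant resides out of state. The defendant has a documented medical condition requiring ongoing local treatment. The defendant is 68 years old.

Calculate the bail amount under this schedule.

Base amounts from the schedule: check fraud $37,400; receiving stolen property $26,000; petty theft $3,000.
Stacking rule: highest base plus 50% of each additional charge. Highest is check fraud at $37,400. Additional: $26,000 × 50% = $13,000; $3,000 × 50% = $1,500. Combined base = $37,400 + $14,500 = $51,900.
Age 65 or older (−35%): $51,900 × 0.65 = $33,735.
Documented medical condition requiring ongoing local treatment (−15%): $33,735 × 0.85 = $28,674.75.
Firearm was used or possessed during the offense (+60%): $28,674.75 × 1.6 = $45,879.60.
Defendant has an out-of-state residence (+20%): $45,879.60 × 1.2 = $55,055.52.
$55,055.52 is within the $575,000 maximum.
Rounded to the nearest dollar: $55,056.

$55,056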